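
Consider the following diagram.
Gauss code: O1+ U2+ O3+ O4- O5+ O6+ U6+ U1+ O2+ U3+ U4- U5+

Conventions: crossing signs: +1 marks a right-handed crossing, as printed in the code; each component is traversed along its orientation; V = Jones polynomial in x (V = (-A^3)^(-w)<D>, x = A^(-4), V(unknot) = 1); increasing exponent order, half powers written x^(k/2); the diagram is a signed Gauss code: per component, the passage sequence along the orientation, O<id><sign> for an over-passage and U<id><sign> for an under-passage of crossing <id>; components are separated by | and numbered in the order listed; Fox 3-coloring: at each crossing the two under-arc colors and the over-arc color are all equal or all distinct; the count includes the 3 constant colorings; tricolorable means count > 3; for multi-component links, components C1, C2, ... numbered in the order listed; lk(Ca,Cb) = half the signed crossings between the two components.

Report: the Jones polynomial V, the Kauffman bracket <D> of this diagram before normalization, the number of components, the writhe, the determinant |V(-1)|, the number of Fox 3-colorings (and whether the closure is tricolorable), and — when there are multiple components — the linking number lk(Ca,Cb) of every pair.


V = x + x^3 - x^4
<D> = -A^-4 + 1 + A^8 (w = +4)
1 component over 6 crossings, w = +4
9 Fox colorings among 3^6, |V(-1)| = 3: tricolorable
why: the span of V is 3, forcing >= 3 crossings in any diagram


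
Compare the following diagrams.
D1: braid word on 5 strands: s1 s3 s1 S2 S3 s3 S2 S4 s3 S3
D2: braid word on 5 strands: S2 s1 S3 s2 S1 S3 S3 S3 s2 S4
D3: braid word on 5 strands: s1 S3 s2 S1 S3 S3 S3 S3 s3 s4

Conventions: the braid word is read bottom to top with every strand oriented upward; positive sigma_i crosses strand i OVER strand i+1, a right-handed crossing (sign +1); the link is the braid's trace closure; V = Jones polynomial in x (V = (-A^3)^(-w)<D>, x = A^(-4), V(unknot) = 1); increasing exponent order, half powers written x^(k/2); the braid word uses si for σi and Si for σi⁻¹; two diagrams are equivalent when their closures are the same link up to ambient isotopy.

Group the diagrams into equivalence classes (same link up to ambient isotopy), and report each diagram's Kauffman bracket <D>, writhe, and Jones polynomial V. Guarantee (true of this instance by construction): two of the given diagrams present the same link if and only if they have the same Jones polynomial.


grouping into links: {D1} | {D2, D3}
V(D1) = x^-2 + 2 + x^2  (w 0, c 10, <D> = A^-8 + 2 + A^8)
V(D2) = x^-6 + x^-3 + x^-2 + x^-1  [10 crossings, <D> = A^-8 + A^-4 + 1 + A^12, w = -4]
V(D3) = x^-6 + x^-3 + x^-2 + x^-1  (w -2, c 10, <D> = A^-2 + A^2 + A^6 + A^18)
key observation: 2 classes among 3 diagrams; unequal V(x) rules out equality


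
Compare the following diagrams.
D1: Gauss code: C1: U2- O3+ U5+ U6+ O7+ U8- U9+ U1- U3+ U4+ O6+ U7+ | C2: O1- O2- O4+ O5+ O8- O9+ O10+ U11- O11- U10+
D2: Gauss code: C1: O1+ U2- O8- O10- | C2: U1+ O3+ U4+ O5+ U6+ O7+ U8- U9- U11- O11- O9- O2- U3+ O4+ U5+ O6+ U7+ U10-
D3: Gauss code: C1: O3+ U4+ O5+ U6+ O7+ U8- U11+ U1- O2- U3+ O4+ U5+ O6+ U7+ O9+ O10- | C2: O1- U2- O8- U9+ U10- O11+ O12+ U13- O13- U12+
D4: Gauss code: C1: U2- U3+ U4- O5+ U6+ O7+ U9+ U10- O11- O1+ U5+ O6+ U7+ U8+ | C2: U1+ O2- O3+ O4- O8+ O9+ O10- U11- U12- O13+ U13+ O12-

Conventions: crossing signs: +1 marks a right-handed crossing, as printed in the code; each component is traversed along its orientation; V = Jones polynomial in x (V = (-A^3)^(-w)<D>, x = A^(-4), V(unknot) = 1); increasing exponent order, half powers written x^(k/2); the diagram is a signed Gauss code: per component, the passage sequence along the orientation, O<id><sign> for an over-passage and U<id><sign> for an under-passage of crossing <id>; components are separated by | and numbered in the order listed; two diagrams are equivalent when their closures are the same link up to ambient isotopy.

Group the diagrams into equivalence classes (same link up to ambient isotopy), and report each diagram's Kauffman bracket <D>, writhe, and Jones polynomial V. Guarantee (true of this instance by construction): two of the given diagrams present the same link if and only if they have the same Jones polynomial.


classes: {D1, D4} | {D2, D3}
V(D1) = -x^(1/2) - x^(3/2) - x^(5/2) + x^(9/2)  [11 crossings, <D> = -A^-9 + A^-1 + A^3 + A^7, w = +3]
V(D2) = -x^(-1/2) - 2x^(3/2) + x^(5/2) - 2x^(7/2) + 2x^(9/2) - x^(11/2) + x^(13/2)  [11 crossings, <D> = -A^-23 + A^-19 - 2A^-15 + 2A^-11 - A^-7 + 2A^-3 + A^5, w = +1]
V(D3) = -x^(-1/2) - 2x^(3/2) + x^(5/2) - 2x^(7/2) + 2x^(9/2) - x^(11/2) + x^(13/2)  (w +3, c 13, <D> = -A^-17 + A^-13 - 2A^-9 + 2A^-5 - A^-1 + 2A^3 + A^11)
D4 (bracket -A^-9 + A^-1 + A^3 + A^7; 13 crossings at w = +3): V = -x^(1/2) - x^(3/2) - x^(5/2) + x^(9/2)
insight: 2 values of V(x) split the 4 diagrams


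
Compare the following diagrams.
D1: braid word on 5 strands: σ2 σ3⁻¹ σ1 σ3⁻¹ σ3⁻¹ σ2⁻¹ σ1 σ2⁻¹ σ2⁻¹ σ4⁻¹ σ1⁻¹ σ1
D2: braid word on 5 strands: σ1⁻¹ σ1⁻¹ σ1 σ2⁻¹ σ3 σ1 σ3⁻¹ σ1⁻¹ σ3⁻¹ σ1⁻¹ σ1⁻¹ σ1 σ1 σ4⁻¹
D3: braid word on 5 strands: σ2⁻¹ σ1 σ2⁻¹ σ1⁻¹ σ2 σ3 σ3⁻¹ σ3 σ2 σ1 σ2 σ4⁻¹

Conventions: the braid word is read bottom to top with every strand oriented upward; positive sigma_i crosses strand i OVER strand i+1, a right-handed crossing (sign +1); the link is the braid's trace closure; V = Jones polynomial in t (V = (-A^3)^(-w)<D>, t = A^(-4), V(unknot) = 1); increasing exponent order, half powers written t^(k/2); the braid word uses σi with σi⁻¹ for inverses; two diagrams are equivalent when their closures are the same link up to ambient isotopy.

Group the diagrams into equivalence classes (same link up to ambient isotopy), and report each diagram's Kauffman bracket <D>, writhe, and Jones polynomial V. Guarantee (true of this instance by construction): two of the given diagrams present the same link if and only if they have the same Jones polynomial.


classes: {D1} | {D2} | {D3}
V(D1) = -t^-6 + 2t^-5 - 2t^-4 + 3t^-3 - 3t^-2 + 2t^-1 - 1 + t  [12 crossings, <D> = A^-16 - A^-12 + 2A^-8 - 3A^-4 + 3 - 2A^4 + 2A^8 - A^12, w = -4]
D2 (bracket A^-12; 14 crossings at w = -4): V = 1
V(D3) = t + t^3 - t^4  (w +2, c 12, <D> = -A^-10 + A^-6 + A^2)
insight: V(t) takes 3 values over 3 diagrams, fixing the grouping


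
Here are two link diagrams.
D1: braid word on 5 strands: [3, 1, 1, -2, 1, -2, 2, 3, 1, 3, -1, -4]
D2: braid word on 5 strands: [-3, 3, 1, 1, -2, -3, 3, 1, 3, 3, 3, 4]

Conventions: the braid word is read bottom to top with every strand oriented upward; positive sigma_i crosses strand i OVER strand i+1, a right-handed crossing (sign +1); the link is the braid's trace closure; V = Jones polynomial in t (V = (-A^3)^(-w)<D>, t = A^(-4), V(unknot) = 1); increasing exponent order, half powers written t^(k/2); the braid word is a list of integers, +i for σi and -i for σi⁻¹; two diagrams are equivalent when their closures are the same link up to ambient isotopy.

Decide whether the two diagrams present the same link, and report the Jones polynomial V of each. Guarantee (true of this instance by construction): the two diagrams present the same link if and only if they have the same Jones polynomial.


equivalent: yes
D1 (bracket A^-20 - 2A^-16 + A^-12 - 2A^-8 + 2A^-4 + A^4; 12 crossings at w = +4): V = t^2 + 2t^4 - 2t^5 + t^6 - 2t^7 + t^8
V(D2) = t^2 + 2t^4 - 2t^5 + t^6 - 2t^7 + t^8  [12 crossings, <D> = A^-14 - 2A^-10 + A^-6 - 2A^-2 + 2A^2 + A^10, w = +6]
observation: one V(t) for all 2 diagrams — one class (guaranteed)


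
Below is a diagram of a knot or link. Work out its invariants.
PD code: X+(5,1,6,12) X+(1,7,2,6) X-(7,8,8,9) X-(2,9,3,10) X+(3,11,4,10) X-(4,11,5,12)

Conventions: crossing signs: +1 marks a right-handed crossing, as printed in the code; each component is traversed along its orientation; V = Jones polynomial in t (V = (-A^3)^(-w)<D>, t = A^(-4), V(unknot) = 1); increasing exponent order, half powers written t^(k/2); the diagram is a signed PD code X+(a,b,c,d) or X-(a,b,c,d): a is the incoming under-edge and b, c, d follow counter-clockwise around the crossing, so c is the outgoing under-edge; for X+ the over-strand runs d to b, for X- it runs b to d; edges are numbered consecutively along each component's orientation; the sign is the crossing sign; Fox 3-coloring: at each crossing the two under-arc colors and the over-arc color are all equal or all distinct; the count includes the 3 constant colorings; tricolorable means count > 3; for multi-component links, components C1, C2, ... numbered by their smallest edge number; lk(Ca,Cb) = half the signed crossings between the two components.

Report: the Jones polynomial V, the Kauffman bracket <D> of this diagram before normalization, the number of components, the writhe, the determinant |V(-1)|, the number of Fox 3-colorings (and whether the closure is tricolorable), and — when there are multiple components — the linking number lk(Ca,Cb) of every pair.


V(t) = 1
bracket: 1, w = 0
1 component, writhe 0, over 6 crossings
det 1, colorings 3 of 3^6 — not tricolorable
observation: w = 0 shifts under R1 moves; the (-A^3)^(0) factor cancels that in V


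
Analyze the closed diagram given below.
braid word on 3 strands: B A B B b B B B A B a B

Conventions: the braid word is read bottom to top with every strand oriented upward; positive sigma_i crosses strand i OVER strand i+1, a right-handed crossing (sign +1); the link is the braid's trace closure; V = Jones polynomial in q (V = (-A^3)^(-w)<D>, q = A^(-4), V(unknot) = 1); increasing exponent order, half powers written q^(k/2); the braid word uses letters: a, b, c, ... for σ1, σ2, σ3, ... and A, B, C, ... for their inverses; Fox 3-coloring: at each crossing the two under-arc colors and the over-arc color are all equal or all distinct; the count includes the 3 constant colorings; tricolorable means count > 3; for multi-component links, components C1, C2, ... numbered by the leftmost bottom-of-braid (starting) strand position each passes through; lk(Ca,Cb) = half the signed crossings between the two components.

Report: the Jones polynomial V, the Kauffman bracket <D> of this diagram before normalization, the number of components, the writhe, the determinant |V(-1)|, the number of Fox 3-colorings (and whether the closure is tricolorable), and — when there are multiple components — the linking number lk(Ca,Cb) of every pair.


Jones polynomial: V(q) = -q^-8 + q^-5 + q^-3
<D> = A^-12 + A^-4 - A^8; writhe -8
components 1, writhe -8 (12 crossings)
3-colorings: 9 of 3^12, det 3 — tricolorable
note: w = -8 (over 12 crossings) is diagram-only; (-A^3)^(8) removes it from V


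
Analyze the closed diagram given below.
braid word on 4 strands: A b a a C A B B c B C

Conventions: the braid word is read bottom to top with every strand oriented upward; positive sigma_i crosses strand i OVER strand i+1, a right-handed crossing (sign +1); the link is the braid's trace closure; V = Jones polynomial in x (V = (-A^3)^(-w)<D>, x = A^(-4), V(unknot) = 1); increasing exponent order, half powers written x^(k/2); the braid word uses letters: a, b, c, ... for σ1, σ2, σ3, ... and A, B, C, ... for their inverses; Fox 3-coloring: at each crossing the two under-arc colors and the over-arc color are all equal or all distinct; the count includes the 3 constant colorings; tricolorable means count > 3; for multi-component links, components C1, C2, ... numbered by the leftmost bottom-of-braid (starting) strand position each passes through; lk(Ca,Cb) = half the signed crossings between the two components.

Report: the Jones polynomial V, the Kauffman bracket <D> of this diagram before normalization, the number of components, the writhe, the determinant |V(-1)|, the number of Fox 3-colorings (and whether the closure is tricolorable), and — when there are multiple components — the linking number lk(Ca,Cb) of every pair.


V = -x^-6 + x^-5 - x^-4 + 2x^-3 - x^-2 + x^-1
<D> = -A^-5 + A^-1 - 2A^3 + A^7 - A^11 + A^15 (w = -3)
1 component over 11 crossings, w = -3
3 Fox colorings among 3^11, |V(-1)| = 7: not tricolorable
why: w = -3 shifts under R1 moves; the (-A^3)^(3) factor cancels that in V


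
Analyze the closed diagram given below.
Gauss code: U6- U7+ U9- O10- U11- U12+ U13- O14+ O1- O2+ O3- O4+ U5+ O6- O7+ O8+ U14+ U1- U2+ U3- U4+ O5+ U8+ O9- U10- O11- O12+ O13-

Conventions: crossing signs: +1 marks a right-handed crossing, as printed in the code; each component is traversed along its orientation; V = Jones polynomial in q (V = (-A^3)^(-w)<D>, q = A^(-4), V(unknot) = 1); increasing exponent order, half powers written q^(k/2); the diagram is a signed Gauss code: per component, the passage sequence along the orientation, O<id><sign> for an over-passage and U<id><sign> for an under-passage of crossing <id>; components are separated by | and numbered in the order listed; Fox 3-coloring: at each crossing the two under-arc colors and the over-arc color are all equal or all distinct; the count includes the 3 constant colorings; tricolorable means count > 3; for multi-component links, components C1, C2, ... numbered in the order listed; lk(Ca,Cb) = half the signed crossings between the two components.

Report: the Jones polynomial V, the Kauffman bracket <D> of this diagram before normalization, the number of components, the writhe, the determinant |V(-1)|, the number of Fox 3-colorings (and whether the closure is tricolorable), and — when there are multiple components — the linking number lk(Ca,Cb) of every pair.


V = -q^-3 + q^-2 - q^-1 + 3 - q + q^2 - q^3
<D> = -A^-12 + A^-8 - A^-4 + 3 - A^4 + A^8 - A^12 (w = 0)
1 component over 14 crossings, w = 0
27 Fox colorings among 3^14, |V(-1)| = 9: tricolorable
why: the span of V is 6, forcing >= 6 crossings in any diagram


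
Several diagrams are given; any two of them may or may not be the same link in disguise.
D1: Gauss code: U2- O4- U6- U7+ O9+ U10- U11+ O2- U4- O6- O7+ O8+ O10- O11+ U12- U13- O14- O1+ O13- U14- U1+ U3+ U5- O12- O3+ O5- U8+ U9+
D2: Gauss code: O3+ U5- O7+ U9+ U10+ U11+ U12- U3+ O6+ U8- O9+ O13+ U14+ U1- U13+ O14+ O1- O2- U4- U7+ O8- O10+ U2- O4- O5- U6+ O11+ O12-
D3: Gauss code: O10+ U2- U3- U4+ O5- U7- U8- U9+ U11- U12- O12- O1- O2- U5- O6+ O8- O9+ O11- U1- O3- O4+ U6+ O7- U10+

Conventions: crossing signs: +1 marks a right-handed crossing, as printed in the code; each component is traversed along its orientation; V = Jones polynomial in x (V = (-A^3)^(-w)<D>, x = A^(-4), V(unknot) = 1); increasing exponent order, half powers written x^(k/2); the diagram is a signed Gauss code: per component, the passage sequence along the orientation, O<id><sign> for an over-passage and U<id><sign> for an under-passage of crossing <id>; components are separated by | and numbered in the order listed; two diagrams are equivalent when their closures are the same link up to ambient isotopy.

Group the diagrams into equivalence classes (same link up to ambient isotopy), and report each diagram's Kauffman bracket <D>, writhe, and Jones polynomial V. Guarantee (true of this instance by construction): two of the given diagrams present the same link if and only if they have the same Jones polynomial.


classes: {D1} | {D2} | {D3}
V(D1) = 1  [14 crossings, <D> = A^-6, w = -2]
V(D2) = -x^-3 + 2x^-2 - 2x^-1 + 3 - 2x + 2x^2 - x^3  (w +2, c 14, <D> = -A^-6 + 2A^-2 - 2A^2 + 3A^6 - 2A^10 + 2A^14 - A^18)
V(D3) = -x^-6 + x^-5 - x^-4 + 2x^-3 - x^-2 + x^-1  (w -4, c 12, <D> = A^-8 - A^-4 + 2 - A^4 + A^8 - A^12)
insight: V(x) takes 3 values over 3 diagrams, fixing the grouping


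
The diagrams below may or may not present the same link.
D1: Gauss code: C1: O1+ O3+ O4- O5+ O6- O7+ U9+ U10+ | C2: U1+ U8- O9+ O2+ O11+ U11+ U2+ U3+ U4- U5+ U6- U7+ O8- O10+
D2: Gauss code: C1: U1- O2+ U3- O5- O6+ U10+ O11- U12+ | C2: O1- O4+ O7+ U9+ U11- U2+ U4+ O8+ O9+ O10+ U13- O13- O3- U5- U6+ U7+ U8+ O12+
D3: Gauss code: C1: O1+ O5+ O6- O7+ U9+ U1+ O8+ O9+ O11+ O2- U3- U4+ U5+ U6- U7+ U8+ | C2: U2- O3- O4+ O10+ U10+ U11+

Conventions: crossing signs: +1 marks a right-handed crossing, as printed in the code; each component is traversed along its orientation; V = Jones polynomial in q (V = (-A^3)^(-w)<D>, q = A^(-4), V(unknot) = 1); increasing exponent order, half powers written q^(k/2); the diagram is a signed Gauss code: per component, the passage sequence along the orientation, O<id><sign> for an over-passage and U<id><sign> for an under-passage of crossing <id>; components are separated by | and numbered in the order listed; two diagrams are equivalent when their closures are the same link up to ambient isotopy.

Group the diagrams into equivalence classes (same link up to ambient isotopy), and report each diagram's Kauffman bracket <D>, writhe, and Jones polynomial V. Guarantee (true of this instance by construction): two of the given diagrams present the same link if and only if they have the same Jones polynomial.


equivalence classes: {D1} | {D2, D3}
D1 (bracket A^-3 + A^5 - A^9 + A^13; 11 crossings at w = +5): V = -q^(1/2) + q^(3/2) - q^(5/2) - q^(9/2)
V(D2) = -q^(1/2) - q^(3/2) - q^(5/2) + q^(9/2)  [13 crossings, <D> = -A^-9 + A^-1 + A^3 + A^7, w = +3]
V(D3) = -q^(1/2) - q^(3/2) - q^(5/2) + q^(9/2)  [11 crossings, <D> = -A^-3 + A^5 + A^9 + A^13, w = +5]
key observation: 2 values of V(q) split the 3 diagrams


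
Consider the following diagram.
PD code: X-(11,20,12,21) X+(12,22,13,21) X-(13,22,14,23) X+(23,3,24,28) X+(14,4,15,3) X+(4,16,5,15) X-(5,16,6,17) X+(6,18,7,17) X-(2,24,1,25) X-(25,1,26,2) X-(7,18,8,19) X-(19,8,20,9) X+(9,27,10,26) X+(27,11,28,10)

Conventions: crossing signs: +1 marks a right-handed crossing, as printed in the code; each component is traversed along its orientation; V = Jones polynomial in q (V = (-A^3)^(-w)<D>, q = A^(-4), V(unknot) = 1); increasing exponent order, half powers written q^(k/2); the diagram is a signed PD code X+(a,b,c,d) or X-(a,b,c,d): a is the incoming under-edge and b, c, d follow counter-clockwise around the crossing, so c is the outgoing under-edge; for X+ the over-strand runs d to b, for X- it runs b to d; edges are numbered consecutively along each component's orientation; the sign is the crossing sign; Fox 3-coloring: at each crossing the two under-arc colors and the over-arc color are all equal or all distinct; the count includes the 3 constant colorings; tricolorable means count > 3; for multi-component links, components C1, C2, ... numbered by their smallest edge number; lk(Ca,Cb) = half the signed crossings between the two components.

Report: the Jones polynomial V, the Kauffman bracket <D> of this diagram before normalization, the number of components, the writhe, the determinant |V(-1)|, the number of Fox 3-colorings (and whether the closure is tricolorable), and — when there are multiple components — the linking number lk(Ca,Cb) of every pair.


Jones polynomial: V(q) = -q^(-3/2) - 2q^(1/2) + q^(3/2) - q^(5/2) + q^(7/2)
<D> = A^-14 - A^-10 + A^-6 - 2A^-2 - A^6; writhe 0
components 2, writhe 0 (14 crossings)
linking number lk(C1,C2) = -1
3-colorings: 9 of 3^14, det 6 — tricolorable
note: the 1 component pair carries total linking -1


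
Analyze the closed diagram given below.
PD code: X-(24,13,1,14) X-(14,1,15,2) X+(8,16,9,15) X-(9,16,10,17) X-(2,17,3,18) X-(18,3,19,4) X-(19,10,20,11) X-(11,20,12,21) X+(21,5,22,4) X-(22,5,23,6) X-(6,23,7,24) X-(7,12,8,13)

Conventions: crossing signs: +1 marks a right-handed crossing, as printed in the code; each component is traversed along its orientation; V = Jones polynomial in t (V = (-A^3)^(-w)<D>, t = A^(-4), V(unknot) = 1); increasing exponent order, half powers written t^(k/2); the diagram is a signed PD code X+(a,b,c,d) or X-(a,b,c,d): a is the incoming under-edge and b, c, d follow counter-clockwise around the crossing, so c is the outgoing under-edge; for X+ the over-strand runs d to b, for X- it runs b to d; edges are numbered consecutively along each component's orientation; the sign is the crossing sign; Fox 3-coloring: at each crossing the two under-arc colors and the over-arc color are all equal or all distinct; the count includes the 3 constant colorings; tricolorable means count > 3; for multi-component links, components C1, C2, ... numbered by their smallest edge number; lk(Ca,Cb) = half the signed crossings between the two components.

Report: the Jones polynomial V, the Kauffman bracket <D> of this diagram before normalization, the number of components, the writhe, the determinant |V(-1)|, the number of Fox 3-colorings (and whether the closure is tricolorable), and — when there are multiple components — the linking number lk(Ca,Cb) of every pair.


V = -t^-10 + t^-9 - t^-8 + t^-7 - t^-6 + t^-5 + t^-3
<D> = A^-12 + A^-4 - 1 + A^4 - A^8 + A^12 - A^16 (w = -8)
1 component over 12 crossings, w = -8
3 Fox colorings among 3^12, |V(-1)| = 7: not tricolorable
why: the span of V is 7, forcing >= 7 crossings in any diagram


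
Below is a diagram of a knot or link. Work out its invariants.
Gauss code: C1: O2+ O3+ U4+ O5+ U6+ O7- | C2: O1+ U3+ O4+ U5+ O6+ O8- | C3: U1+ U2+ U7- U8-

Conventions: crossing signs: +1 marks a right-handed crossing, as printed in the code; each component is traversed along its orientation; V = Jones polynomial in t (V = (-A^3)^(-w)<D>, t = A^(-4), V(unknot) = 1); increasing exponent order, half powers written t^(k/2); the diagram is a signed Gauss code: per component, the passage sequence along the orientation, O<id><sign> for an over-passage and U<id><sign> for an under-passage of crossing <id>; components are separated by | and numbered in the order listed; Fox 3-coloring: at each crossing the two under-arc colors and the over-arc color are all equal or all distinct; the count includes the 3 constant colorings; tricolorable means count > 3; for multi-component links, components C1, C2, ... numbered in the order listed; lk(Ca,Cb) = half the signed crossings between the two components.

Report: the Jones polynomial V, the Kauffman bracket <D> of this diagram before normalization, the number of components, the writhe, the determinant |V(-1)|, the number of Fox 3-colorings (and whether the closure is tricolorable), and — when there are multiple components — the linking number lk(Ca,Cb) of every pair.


V(t) = t + t^2 + t^3 + t^6
bracket: A^-12 + 1 + A^4 + A^8, w = +4
3 components, writhe +4, over 8 crossings
lk(C1,C2) = +2
linking number lk(C1,C3) = 0
lk(C2,C3): 0
det 0, colorings 9 of 3^8 — tricolorable
observation: span 5 respects span(V) <= c + mu - 1 = 10 for this 3-component diagram


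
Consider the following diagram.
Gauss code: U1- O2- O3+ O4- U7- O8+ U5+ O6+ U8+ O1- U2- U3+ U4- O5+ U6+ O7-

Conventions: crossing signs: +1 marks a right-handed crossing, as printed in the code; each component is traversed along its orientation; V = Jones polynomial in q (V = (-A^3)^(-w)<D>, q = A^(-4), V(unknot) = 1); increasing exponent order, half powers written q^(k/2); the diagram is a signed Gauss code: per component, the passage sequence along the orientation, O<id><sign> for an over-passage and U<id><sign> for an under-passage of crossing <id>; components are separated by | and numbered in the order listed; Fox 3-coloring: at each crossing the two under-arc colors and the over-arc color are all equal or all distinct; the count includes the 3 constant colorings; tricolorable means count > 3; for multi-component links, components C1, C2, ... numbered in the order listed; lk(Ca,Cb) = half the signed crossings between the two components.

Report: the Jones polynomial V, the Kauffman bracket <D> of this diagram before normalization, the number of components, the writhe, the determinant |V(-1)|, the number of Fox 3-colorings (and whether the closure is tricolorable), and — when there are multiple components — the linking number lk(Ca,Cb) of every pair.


V = -q^-3 + 2q^-2 - 2q^-1 + 3 - 2q + 2q^2 - q^3
<D> = -A^-12 + 2A^-8 - 2A^-4 + 3 - 2A^4 + 2A^8 - A^12 (w = 0)
1 component over 8 crossings, w = 0
3 Fox colorings among 3^8, |V(-1)| = 13: not tricolorable
why: V spans 6 powers of q: at least 6 crossings in any diagram


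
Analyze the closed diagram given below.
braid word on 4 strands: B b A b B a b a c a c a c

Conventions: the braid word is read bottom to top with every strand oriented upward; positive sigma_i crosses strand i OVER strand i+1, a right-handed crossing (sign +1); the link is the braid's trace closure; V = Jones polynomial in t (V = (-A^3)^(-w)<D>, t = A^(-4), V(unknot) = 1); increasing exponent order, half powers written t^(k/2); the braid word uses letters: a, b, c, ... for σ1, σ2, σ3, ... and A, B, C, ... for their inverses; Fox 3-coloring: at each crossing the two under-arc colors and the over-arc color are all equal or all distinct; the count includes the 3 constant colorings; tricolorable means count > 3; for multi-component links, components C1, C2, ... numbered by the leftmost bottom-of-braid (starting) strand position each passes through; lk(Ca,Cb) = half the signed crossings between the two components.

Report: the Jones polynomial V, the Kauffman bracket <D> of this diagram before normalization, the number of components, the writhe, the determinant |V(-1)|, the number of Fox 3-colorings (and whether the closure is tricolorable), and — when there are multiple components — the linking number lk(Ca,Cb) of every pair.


Jones polynomial: V(t) = t^2 + 2t^4 - 2t^5 + t^6 - 2t^7 + t^8
<D> = -A^-11 + 2A^-7 - A^-3 + 2A - 2A^5 - A^13; writhe +7
components 1, writhe +7 (13 crossings)
3-colorings: 27 of 3^13, det 9 — tricolorable
note: det 9 = |V(-1)|; divisible by 3, so tricolorable


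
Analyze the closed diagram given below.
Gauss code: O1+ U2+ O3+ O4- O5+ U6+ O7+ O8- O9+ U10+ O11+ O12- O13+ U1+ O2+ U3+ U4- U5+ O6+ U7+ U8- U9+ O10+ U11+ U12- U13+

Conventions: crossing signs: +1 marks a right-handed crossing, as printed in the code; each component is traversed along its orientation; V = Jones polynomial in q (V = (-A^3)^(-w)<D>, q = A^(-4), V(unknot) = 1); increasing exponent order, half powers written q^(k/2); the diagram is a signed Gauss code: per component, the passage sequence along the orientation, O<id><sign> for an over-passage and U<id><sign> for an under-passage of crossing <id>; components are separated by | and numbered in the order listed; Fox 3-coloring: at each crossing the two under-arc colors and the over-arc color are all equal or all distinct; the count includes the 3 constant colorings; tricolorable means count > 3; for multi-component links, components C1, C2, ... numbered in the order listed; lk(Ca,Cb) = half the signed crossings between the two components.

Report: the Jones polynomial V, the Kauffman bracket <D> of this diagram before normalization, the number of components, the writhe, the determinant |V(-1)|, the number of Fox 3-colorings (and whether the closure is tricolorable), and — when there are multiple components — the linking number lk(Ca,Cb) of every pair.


V = q^3 + q^5 - q^6 + q^7 - q^8 + q^9 - q^10
<D> = A^-19 - A^-15 + A^-11 - A^-7 + A^-3 - A - A^9 (w = +7)
1 component over 13 crossings, w = +7
3 Fox colorings among 3^13, |V(-1)| = 7: not tricolorable
why: w = +7 shifts under R1 moves; the (-A^3)^(-7) factor cancels that in V


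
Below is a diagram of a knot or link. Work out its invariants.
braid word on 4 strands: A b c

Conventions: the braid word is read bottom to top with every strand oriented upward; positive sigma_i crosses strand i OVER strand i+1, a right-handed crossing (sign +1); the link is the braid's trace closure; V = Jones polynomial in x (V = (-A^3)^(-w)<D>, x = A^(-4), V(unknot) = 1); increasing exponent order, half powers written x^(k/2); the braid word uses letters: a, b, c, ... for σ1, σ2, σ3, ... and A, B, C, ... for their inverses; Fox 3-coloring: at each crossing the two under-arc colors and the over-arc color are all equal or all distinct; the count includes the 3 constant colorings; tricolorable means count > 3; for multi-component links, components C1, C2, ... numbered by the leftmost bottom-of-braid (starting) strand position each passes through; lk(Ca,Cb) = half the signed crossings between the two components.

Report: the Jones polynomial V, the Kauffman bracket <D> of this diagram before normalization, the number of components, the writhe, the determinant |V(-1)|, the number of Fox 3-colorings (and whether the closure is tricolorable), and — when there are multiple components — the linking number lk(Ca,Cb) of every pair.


V(x) = 1
bracket: -A^3, w = +1
1 component, writhe +1, over 3 crossings
det 1, colorings 3 of 3^3 — not tricolorable
observation: w = +1 (over 3 crossings) is diagram-only; (-A^3)^(-1) removes it from V


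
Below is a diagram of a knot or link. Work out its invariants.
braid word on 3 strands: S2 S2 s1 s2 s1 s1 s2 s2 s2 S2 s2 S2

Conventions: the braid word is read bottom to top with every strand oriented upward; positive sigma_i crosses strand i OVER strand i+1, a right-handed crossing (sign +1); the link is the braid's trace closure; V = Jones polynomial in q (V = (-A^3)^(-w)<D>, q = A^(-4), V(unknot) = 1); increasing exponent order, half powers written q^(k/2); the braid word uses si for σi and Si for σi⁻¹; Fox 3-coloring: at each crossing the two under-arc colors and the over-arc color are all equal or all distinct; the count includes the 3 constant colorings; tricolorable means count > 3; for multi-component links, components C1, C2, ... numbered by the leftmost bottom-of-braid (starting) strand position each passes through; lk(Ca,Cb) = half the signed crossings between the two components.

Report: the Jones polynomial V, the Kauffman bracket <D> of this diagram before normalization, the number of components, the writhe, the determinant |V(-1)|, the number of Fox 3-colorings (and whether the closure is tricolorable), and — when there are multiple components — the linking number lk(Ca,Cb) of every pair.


Jones polynomial: V(q) = q + q^3 - q^4
<D> = -A^-4 + 1 + A^8; writhe +4
components 1, writhe +4 (12 crossings)
3-colorings: 9 of 3^12, det 3 — tricolorable
note: the span of V is 3, forcing >= 3 crossings in any diagram


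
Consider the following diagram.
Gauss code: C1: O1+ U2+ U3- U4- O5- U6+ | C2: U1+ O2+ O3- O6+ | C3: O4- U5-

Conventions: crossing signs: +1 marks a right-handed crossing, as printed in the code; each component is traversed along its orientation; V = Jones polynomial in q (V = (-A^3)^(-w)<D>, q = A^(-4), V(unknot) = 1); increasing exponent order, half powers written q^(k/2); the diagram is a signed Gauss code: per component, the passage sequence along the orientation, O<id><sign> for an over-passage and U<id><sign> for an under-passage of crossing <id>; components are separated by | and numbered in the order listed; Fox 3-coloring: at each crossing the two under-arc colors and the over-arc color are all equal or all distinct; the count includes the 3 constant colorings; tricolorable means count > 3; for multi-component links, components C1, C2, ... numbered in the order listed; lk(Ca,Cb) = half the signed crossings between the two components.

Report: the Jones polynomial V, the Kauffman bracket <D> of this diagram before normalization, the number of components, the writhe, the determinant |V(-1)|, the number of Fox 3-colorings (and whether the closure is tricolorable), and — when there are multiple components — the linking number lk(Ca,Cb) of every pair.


V(q) = q^-2 + 2 + q^2
bracket: A^-8 + 2 + A^8, w = 0
3 components, writhe 0, over 6 crossings
lk(C1,C2) = +1
linking number lk(C1,C3) = -1
lk(C2,C3): 0
det 4, colorings 3 of 3^6 — not tricolorable
observation: V is palindromic (span 4, det 4): q -> 1/q fixes it; necessary, not sufficient, for amphichirality


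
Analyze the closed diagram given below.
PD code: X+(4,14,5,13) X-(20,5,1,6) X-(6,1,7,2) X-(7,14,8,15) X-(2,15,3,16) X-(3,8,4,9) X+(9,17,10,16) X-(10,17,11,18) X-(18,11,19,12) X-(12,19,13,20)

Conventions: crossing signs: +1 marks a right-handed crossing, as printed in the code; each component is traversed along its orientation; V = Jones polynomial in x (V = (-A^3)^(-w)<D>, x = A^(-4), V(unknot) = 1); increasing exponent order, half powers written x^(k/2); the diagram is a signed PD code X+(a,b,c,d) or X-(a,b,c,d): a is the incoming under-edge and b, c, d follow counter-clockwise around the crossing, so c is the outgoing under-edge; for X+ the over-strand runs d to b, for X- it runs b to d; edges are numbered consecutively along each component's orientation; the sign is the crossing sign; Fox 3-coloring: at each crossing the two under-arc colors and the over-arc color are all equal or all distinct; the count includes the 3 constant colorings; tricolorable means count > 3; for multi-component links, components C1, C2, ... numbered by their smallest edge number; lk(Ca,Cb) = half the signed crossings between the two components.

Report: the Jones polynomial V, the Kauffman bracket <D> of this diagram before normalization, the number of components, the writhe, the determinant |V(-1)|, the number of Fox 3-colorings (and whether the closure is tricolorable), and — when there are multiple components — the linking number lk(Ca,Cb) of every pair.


Jones polynomial: V(x) = x^-8 - 2x^-7 + x^-6 - 2x^-5 + 2x^-4 + x^-2
<D> = A^-10 + 2A^-2 - 2A^2 + A^6 - 2A^10 + A^14; writhe -6
components 1, writhe -6 (10 crossings)
3-colorings: 27 of 3^10, det 9 — tricolorable
note: w = -6 (over 10 crossings) is diagram-only; (-A^3)^(6) removes it from V


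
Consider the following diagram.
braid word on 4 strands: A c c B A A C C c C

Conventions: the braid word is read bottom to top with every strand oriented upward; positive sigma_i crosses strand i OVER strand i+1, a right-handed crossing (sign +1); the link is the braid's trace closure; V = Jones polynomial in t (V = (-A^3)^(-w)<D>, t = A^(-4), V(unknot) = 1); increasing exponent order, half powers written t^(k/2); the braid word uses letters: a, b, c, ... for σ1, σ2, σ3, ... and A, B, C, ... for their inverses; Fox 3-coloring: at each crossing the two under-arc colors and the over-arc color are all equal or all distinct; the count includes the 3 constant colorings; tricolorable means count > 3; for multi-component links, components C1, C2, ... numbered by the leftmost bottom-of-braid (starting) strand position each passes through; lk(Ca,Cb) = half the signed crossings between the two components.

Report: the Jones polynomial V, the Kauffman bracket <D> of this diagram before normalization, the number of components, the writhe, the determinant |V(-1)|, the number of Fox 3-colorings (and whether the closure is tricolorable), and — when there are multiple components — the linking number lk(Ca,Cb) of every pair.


V(t) = t^(-9/2) - t^(-5/2) - t^(-3/2) - t^(-1/2)
bracket: -A^-10 - A^-6 - A^-2 + A^6, w = -4
2 components, writhe -4, over 10 crossings
lk(C1,C2) = 0
det 0, colorings 27 of 3^10 — tricolorable
observation: the word shrinks to σ1⁻¹ σ3 σ3 σ2⁻¹ σ1⁻¹ σ1⁻¹ σ3⁻¹ σ3⁻¹ after cancelling


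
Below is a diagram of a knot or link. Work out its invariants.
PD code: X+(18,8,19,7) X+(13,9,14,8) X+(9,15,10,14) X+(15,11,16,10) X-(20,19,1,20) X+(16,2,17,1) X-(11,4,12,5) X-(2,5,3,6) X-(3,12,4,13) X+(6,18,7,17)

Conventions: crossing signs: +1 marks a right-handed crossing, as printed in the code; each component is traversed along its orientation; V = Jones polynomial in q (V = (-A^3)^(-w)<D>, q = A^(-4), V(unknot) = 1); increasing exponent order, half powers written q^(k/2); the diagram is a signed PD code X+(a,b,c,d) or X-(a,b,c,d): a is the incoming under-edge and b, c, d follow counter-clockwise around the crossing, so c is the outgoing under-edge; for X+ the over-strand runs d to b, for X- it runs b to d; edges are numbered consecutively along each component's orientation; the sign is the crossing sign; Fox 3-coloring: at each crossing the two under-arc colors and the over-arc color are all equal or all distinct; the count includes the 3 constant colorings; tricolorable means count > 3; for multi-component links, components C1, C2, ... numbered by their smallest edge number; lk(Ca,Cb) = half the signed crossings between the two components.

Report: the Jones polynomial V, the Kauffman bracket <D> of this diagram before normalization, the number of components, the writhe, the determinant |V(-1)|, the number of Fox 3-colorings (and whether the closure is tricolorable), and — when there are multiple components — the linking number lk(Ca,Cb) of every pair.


Jones polynomial: V(q) = 2q - 2q^2 + 3q^3 - 3q^4 + 2q^5 - 2q^6 + q^7
<D> = A^-22 - 2A^-18 + 2A^-14 - 3A^-10 + 3A^-6 - 2A^-2 + 2A^2; writhe +2
components 1, writhe +2 (10 crossings)
3-colorings: 9 of 3^10, det 15 — tricolorable
note: w = +2 (over 10 crossings) is diagram-only; (-A^3)^(-2) removes it from V


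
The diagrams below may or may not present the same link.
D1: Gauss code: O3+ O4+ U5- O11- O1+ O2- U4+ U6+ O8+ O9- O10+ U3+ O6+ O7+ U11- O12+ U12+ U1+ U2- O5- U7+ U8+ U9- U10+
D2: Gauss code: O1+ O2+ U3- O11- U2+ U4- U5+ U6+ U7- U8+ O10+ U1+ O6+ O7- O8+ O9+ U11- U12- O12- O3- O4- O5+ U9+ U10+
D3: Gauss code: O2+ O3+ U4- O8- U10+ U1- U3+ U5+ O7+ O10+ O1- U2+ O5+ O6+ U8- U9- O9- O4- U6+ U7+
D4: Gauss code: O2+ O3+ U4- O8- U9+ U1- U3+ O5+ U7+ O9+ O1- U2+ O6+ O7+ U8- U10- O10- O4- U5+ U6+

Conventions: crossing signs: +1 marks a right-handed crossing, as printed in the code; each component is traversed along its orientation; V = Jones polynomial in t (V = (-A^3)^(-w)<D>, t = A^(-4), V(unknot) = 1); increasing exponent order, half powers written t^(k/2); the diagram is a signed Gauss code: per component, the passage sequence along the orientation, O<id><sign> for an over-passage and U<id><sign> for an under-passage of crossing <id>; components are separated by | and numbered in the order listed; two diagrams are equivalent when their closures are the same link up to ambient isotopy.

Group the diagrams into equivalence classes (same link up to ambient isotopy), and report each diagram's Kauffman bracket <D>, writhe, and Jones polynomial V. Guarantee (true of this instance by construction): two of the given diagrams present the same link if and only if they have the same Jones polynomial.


equivalence classes: {D1, D2, D3, D4}
D1 (bracket A^-8 - 2A^-4 + 2 - 2A^4 + 2A^8 - A^12 + A^16; 12 crossings at w = +4): V = t^-1 - 1 + 2t - 2t^2 + 2t^3 - 2t^4 + t^5
V(D2) = t^-1 - 1 + 2t - 2t^2 + 2t^3 - 2t^4 + t^5  (w +2, c 12, <D> = A^-14 - 2A^-10 + 2A^-6 - 2A^-2 + 2A^2 - A^6 + A^10)
V(D3) = t^-1 - 1 + 2t - 2t^2 + 2t^3 - 2t^4 + t^5  [10 crossings, <D> = A^-14 - 2A^-10 + 2A^-6 - 2A^-2 + 2A^2 - A^6 + A^10, w = +2]
V(D4) = t^-1 - 1 + 2t - 2t^2 + 2t^3 - 2t^4 + t^5  [10 crossings, <D> = A^-14 - 2A^-10 + 2A^-6 - 2A^-2 + 2A^2 - A^6 + A^10, w = +2]
key observation: one V(t) for all 4 diagrams — one class (guaranteed)


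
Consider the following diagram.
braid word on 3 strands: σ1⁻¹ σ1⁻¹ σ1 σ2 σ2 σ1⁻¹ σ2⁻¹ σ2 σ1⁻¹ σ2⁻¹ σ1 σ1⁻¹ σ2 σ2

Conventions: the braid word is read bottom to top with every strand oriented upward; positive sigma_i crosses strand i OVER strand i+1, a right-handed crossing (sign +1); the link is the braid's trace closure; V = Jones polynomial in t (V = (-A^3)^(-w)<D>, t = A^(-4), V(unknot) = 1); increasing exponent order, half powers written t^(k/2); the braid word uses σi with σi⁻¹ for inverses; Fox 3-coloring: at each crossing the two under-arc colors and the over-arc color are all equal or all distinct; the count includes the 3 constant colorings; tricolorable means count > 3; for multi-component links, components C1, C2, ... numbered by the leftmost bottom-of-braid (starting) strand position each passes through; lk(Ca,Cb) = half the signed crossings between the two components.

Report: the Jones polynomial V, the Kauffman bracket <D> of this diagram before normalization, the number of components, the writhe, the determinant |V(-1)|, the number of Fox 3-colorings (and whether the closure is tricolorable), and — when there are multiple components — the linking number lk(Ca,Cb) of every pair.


V(t) = -t^-3 + 2t^-2 - 2t^-1 + 3 - 2t + 2t^2 - t^3
bracket: -A^-12 + 2A^-8 - 2A^-4 + 3 - 2A^4 + 2A^8 - A^12, w = 0
1 component, writhe 0, over 14 crossings
det 13, colorings 3 of 3^14 — not tricolorable
observation: w = 0 shifts under R1 moves; the (-A^3)^(0) factor cancels that in V


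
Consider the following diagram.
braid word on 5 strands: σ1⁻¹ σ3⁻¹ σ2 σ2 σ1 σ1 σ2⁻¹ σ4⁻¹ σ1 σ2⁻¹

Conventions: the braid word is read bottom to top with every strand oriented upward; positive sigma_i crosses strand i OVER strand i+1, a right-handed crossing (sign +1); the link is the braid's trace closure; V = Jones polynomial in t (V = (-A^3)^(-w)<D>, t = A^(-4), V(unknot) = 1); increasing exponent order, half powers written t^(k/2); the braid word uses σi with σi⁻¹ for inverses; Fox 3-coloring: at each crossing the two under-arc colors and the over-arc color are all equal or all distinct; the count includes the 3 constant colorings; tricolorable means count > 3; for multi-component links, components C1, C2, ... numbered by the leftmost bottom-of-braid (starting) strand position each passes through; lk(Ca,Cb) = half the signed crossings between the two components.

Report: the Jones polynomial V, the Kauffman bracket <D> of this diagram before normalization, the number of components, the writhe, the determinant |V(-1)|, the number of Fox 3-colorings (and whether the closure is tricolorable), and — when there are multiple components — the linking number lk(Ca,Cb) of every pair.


Jones polynomial: V(t) = t^-1 - 1 + 2t - 2t^2 + 2t^3 - 2t^4 + t^5
<D> = A^-20 - 2A^-16 + 2A^-12 - 2A^-8 + 2A^-4 - 1 + A^4; writhe 0
components 1, writhe 0 (10 crossings)
3-colorings: 3 of 3^10, det 11 — not tricolorable
note: the span of V is 6, forcing >= 6 crossings in any diagram
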